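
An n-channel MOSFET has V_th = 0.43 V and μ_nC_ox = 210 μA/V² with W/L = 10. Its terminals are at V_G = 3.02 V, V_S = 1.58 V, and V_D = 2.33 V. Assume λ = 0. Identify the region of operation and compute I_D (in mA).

V_GS = V_G − V_S = 3.02 − 1.58 = 1.44 V; V_DS = V_D − V_S = 2.33 − 1.58 = 0.75 V.
k_n = μ_nC_ox · (W/L) = 2.1 mA/V².
V_ov = V_GS − V_th = 1.44 − 0.43 = 1.01 V.
Since V_DS = 0.75 V < V_ov = 1.01 V, the device is in the triode region.
I_D = k_n [V_ov · V_DS − ½ V_DS²] = 2.1 × [1.01 × 0.75 − 0.5 × 0.75²] = 1 mA.

Triode; I_D = 1.00 mA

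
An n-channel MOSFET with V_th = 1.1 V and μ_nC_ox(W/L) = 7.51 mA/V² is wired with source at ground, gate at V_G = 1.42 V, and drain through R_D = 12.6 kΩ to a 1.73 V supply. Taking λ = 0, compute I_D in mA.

V_GS = V_G = 1.42 V, so V_ov = 1.42 − 1.1 = 0.32 V.
Assume saturation: I_D = ½ k_n V_ov² = 0.5 × 7.51 × 0.32² = 0.385 mA, giving V_DS = V_DD − I_D R_D = 1.73 − 0.385 × 12.6 = -3.11 V.
But -3.11 V < V_ov = 0.32 V, so the device is actually in triode.
In triode I_D = k_n[V_ov V_DS − ½ V_DS²] and I_D = (V_DD − V_DS)/R_D. Equating: 47.3 V_DS² − 31.28 V_DS + 1.73 = 0, giving V_DS = 0.0609 V (the root below V_ov).
I_D = (1.73 − 0.0609) / 12.6 = 0.132 mA.

I_D = 0.132 mA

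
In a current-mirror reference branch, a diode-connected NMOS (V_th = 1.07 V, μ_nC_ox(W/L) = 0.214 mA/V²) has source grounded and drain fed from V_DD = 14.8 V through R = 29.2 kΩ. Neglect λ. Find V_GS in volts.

With gate tied to drain, V_GS = V_DS ≥ V_GS − V_th, so the device is in saturation.
KCL at the drain: ½ k_n (V_GS − V_th)² = (V_DD − V_GS)/R.
Let x = V_GS − 1.07. Then 3.12 x² + x − 13.73 = 0, giving x = 1.94 V (positive root), so V_GS = 3.01 V.
I_D = (V_DD − V_GS)/R = (14.8 − 3.01) / 29.2 = 0.404 mA.

V_GS = 3.01 V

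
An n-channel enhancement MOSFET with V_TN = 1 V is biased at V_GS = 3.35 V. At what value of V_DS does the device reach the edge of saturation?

The boundary between triode and saturation is V_DS = V_GS − V_TN = V_ov.
V_ov = 3.35 − 1 = 2.35 V.

V_DS,sat = 2.35 V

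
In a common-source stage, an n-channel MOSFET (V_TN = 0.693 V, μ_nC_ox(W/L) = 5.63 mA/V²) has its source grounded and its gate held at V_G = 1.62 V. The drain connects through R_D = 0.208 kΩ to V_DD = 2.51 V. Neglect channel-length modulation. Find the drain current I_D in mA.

I_D = 2.42 mA

V_GS = V_G = 1.62 V, so V_ov = 1.62 − 0.693 = 0.927 V.
Assume saturation: I_D = ½ k_n V_ov² = 0.5 × 5.63 × 0.927² = 2.42 mA, giving V_DS = V_DD − I_D R_D = 2.51 − 2.42 × 0.208 = 2.01 V.
V_DS = 2.01 V ≥ V_ov = 0.927 V, confirming saturation.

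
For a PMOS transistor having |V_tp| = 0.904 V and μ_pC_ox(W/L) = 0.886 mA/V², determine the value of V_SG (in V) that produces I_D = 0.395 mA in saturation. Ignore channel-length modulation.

V_SG = 1.85 V

In saturation I_D = ½ k_p (V_SG − |V_tp|)², so V_SG − |V_tp| = √(2 I_D / k_p) = √(2 × 0.395 / 0.886) = 0.944 V.
V_SG = 0.904 + 0.944 = 1.85 V.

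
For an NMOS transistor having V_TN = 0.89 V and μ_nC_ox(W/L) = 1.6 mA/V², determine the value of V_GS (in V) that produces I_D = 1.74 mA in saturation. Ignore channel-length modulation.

V_GS = 2.36 V

In saturation I_D = ½ k_n (V_GS − V_TN)², so V_GS − V_TN = √(2 I_D / k_n) = √(2 × 1.74 / 1.6) = 1.47 V.
V_GS = 0.89 + 1.47 = 2.36 V.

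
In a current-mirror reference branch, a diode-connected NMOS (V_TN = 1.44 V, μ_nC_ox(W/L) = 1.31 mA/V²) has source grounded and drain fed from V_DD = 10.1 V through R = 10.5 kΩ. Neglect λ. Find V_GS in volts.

V_GS = 2.49 V

With gate tied to drain, V_GS = V_DS ≥ V_GS − V_TN, so the device is in saturation.
KCL at the drain: ½ k_n (V_GS − V_TN)² = (V_DD − V_GS)/R.
Let x = V_GS − 1.44. Then 6.88 x² + x − 8.66 = 0, giving x = 1.05 V (positive root), so V_GS = 2.49 V.
I_D = (V_DD − V_GS)/R = (10.1 − 2.49) / 10.5 = 0.725 mA.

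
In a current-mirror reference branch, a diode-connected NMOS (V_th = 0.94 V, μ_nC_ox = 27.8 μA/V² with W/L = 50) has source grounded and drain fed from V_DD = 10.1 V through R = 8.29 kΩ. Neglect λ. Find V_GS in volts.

V_GS = 2.12 V

With gate tied to drain, V_GS = V_DS ≥ V_GS − V_th, so the device is in saturation.
k_n = μ_nC_ox · (W/L) = 1.39 mA/V².
KCL at the drain: ½ k_n (V_GS − V_th)² = (V_DD − V_GS)/R.
Let x = V_GS − 0.94. Then 5.76 x² + x − 9.16 = 0, giving x = 1.18 V (positive root), so V_GS = 2.12 V.
I_D = (V_DD − V_GS)/R = (10.1 − 2.12) / 8.29 = 0.963 mA.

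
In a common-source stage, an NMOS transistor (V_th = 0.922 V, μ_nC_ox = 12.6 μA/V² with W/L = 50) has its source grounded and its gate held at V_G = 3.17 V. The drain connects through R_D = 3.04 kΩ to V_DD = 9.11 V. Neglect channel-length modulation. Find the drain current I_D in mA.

V_GS = V_G = 3.17 V, so V_ov = 3.17 − 0.922 = 2.25 V.
k_n = μ_nC_ox · (W/L) = 0.63 mA/V².
Assume saturation: I_D = ½ k_n V_ov² = 0.5 × 0.63 × 2.25² = 1.59 mA, giving V_DS = V_DD − I_D R_D = 9.11 − 1.59 × 3.04 = 4.27 V.
V_DS = 4.27 V ≥ V_ov = 2.25 V, confirming saturation.

I_D = 1.59 mA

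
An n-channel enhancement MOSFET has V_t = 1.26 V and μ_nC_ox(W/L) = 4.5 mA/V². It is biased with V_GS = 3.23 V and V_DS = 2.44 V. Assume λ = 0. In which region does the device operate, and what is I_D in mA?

Saturation; I_D = 8.73 mA

V_ov = V_GS − V_t = 3.23 − 1.26 = 1.97 V.
Since V_DS = 2.44 V ≥ V_ov = 1.97 V, the device is in saturation.
I_D = ½ k_n V_ov² = 0.5 × 4.5 × 1.97² = 8.73 mA.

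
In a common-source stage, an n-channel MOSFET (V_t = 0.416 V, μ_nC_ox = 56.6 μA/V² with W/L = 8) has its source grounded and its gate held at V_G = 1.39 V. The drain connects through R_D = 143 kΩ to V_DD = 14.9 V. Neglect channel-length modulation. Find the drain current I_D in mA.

V_GS = V_G = 1.39 V, so V_ov = 1.39 − 0.416 = 0.974 V.
k_n = μ_nC_ox · (W/L) = 0.4528 mA/V².
Assume saturation: I_D = ½ k_n V_ov² = 0.5 × 0.4528 × 0.974² = 0.215 mA, giving V_DS = V_DD − I_D R_D = 14.9 − 0.215 × 143 = -15.8 V.
But -15.8 V < V_ov = 0.974 V, so the device is actually in triode.
In triode I_D = k_n[V_ov V_DS − ½ V_DS²] and I_D = (V_DD − V_DS)/R_D. Equating: 32.4 V_DS² − 64.07 V_DS + 14.9 = 0, giving V_DS = 0.269 V (the root below V_ov).
I_D = (14.9 − 0.269) / 143 = 0.102 mA.

I_D = 0.102 mA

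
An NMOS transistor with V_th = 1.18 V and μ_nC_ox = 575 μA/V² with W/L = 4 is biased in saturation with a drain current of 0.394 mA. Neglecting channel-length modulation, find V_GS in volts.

V_GS = 1.77 V

k_n = μ_nC_ox · (W/L) = 2.3 mA/V².
In saturation I_D = ½ k_n (V_GS − V_th)², so V_GS − V_th = √(2 I_D / k_n) = √(2 × 0.394 / 2.3) = 0.585 V.
V_GS = 1.18 + 0.585 = 1.77 V.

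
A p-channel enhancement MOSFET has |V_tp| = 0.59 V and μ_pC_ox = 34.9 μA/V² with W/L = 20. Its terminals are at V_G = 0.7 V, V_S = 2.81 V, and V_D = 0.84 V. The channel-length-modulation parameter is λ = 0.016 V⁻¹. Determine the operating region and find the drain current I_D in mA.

Saturation; I_D = 0.832 mA

V_SG = V_S − V_G = 2.81 − 0.7 = 2.11 V; V_SD = V_S − V_D = 2.81 − 0.84 = 1.97 V.
k_p = μ_pC_ox · (W/L) = 0.698 mA/V².
V_ov = V_SG − |V_tp| = 2.11 − 0.59 = 1.52 V.
Since V_SD = 1.97 V ≥ V_ov = 1.52 V, the device is in saturation.
I_D = ½ k_p V_ov² (1 + λ V_SD) = 0.5 × 0.698 × 1.52² × (1 + 0.016 × 1.97) = 0.832 mA.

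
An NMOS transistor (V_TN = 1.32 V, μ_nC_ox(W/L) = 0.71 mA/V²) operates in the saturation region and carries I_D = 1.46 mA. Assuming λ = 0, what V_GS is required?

V_GS = 3.35 V

In saturation I_D = ½ k_n (V_GS − V_TN)², so V_GS − V_TN = √(2 I_D / k_n) = √(2 × 1.46 / 0.71) = 2.03 V.
V_GS = 1.32 + 2.03 = 3.35 V.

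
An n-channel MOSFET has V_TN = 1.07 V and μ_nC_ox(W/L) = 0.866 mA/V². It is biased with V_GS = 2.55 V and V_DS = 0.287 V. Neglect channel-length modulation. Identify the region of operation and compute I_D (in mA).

Triode; I_D = 0.332 mA

V_ov = V_GS − V_TN = 2.55 − 1.07 = 1.48 V.
Since V_DS = 0.287 V < V_ov = 1.48 V, the device is in the triode region.
I_D = k_n [V_ov · V_DS − ½ V_DS²] = 0.866 × [1.48 × 0.287 − 0.5 × 0.287²] = 0.332 mA.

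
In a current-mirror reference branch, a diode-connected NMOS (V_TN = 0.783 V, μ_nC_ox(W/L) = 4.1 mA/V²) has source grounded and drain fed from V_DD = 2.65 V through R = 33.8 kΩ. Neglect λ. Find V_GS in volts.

V_GS = 0.940 V

With gate tied to drain, V_GS = V_DS ≥ V_GS − V_TN, so the device is in saturation.
KCL at the drain: ½ k_n (V_GS − V_TN)² = (V_DD − V_GS)/R.
Let x = V_GS − 0.783. Then 69.3 x² + x − 1.867 = 0, giving x = 0.157 V (positive root), so V_GS = 0.94 V.
I_D = (V_DD − V_GS)/R = (2.65 − 0.94) / 33.8 = 0.0506 mA.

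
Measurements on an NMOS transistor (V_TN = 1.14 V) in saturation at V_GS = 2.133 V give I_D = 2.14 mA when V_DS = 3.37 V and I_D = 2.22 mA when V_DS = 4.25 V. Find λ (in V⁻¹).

With V_GS fixed, I_D ∝ (1 + λ V_DS) in saturation, so I_D2/I_D1 = (1 + λ V_DS2)/(1 + λ V_DS1).
2.22/2.14 = 1.037 = (1 + 4.25 λ)/(1 + 3.37 λ).
Solving: λ (I_D1 V_DS2 − I_D2 V_DS1) = I_D2 − I_D1, so λ = (2.22 − 2.14) / (2.14 × 4.25 − 2.22 × 3.37) = 0.08 / 1.61 = 0.0496 V⁻¹.

λ = 0.0496 V⁻¹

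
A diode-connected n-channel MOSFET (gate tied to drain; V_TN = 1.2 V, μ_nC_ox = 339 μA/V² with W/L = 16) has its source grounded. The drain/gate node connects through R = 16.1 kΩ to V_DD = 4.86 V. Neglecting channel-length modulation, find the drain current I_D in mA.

With gate tied to drain, V_GS = V_DS ≥ V_GS − V_TN, so the device is in saturation.
k_n = μ_nC_ox · (W/L) = 5.424 mA/V².
KCL at the drain: ½ k_n (V_GS − V_TN)² = (V_DD − V_GS)/R.
Let x = V_GS − 1.2. Then 43.7 x² + x − 3.66 = 0, giving x = 0.278 V (positive root), so V_GS = 1.48 V.
I_D = (V_DD − V_GS)/R = (4.86 − 1.48) / 16.1 = 0.21 mA.

I_D = 0.210 mA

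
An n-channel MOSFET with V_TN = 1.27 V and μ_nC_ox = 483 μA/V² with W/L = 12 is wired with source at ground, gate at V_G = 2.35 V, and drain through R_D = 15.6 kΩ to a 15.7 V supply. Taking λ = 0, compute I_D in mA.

V_GS = V_G = 2.35 V, so V_ov = 2.35 − 1.27 = 1.08 V.
k_n = μ_nC_ox · (W/L) = 5.796 mA/V².
Assume saturation: I_D = ½ k_n V_ov² = 0.5 × 5.796 × 1.08² = 3.38 mA, giving V_DS = V_DD − I_D R_D = 15.7 − 3.38 × 15.6 = -37 V.
But -37 V < V_ov = 1.08 V, so the device is actually in triode.
In triode I_D = k_n[V_ov V_DS − ½ V_DS²] and I_D = (V_DD − V_DS)/R_D. Equating: 45.2 V_DS² − 98.65 V_DS + 15.7 = 0, giving V_DS = 0.173 V (the root below V_ov).
I_D = (15.7 − 0.173) / 15.6 = 0.995 mA.

I_D = 0.995 mA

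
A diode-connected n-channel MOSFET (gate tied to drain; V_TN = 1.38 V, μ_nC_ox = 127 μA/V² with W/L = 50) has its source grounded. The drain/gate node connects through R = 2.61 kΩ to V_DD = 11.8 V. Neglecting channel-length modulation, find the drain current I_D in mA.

With gate tied to drain, V_GS = V_DS ≥ V_GS − V_TN, so the device is in saturation.
k_n = μ_nC_ox · (W/L) = 6.35 mA/V².
KCL at the drain: ½ k_n (V_GS − V_TN)² = (V_DD − V_GS)/R.
Let x = V_GS − 1.38. Then 8.29 x² + x − 10.42 = 0, giving x = 1.06 V (positive root), so V_GS = 2.44 V.
I_D = (V_DD − V_GS)/R = (11.8 − 2.44) / 2.61 = 3.59 mA.

I_D = 3.59 mA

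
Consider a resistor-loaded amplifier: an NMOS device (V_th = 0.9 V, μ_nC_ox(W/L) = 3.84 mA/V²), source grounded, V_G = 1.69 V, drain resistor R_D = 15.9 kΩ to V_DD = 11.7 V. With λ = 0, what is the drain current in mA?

V_GS = V_G = 1.69 V, so V_ov = 1.69 − 0.9 = 0.79 V.
Assume saturation: I_D = ½ k_n V_ov² = 0.5 × 3.84 × 0.79² = 1.2 mA, giving V_DS = V_DD − I_D R_D = 11.7 − 1.2 × 15.9 = -7.35 V.
But -7.35 V < V_ov = 0.79 V, so the device is actually in triode.
In triode I_D = k_n[V_ov V_DS − ½ V_DS²] and I_D = (V_DD − V_DS)/R_D. Equating: 30.5 V_DS² − 49.23 V_DS + 11.7 = 0, giving V_DS = 0.29 V (the root below V_ov).
I_D = (11.7 − 0.29) / 15.9 = 0.718 mA.

I_D = 0.718 mA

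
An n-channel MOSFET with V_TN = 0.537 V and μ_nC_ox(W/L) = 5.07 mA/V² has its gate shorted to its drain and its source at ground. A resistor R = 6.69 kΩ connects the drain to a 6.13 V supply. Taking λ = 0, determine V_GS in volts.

With gate tied to drain, V_GS = V_DS ≥ V_GS − V_TN, so the device is in saturation.
KCL at the drain: ½ k_n (V_GS − V_TN)² = (V_DD − V_GS)/R.
Let x = V_GS − 0.537. Then 17 x² + x − 5.593 = 0, giving x = 0.546 V (positive root), so V_GS = 1.08 V.
I_D = (V_DD − V_GS)/R = (6.13 − 1.08) / 6.69 = 0.754 mA.

V_GS = 1.08 V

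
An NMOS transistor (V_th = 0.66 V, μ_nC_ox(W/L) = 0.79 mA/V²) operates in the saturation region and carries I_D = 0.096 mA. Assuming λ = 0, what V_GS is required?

In saturation I_D = ½ k_n (V_GS − V_th)², so V_GS − V_th = √(2 I_D / k_n) = √(2 × 0.096 / 0.79) = 0.493 V.
V_GS = 0.66 + 0.493 = 1.15 V.

V_GS = 1.15 V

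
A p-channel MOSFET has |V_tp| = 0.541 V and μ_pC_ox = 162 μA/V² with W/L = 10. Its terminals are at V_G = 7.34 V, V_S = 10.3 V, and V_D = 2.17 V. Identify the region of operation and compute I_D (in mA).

V_SG = V_S − V_G = 10.3 − 7.34 = 2.96 V; V_SD = V_S − V_D = 10.3 − 2.17 = 8.13 V.
k_p = μ_pC_ox · (W/L) = 1.62 mA/V².
V_ov = V_SG − |V_tp| = 2.96 − 0.541 = 2.42 V.
Since V_SD = 8.13 V ≥ V_ov = 2.42 V, the device is in saturation.
I_D = ½ k_p V_ov² = 0.5 × 1.62 × 2.42² = 4.74 mA.

Saturation; I_D = 4.74 mA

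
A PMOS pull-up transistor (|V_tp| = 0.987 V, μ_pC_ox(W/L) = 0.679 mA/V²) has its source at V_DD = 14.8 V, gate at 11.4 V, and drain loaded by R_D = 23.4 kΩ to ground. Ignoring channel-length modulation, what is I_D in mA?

I_D = 0.615 mA

V_SG = V_DD − V_G = 14.8 − 11.4 = 3.4 V, so V_ov = 3.4 − 0.987 = 2.41 V.
Assume saturation: I_D = ½ k_p V_ov² = 0.5 × 0.679 × 2.41² = 1.98 mA, giving V_SD = V_DD − I_D R_D = 14.8 − 1.98 × 23.4 = -31.5 V.
But -31.5 V < V_ov = 2.41 V, so the device is actually in triode.
In triode I_D = k_p[V_ov V_SD − ½ V_SD²] and I_D = (V_DD − V_SD)/R_D. Equating: 7.94 V_SD² − 39.34 V_SD + 14.8 = 0, giving V_SD = 0.41 V (the root below V_ov).
I_D = (14.8 − 0.41) / 23.4 = 0.615 mA.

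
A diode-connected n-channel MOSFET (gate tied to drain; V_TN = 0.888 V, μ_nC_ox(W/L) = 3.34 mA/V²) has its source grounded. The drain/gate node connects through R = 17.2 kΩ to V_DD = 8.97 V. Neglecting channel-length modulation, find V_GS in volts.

V_GS = 1.40 V

With gate tied to drain, V_GS = V_DS ≥ V_GS − V_TN, so the device is in saturation.
KCL at the drain: ½ k_n (V_GS − V_TN)² = (V_DD − V_GS)/R.
Let x = V_GS − 0.888. Then 28.7 x² + x − 8.082 = 0, giving x = 0.513 V (positive root), so V_GS = 1.4 V.
I_D = (V_DD − V_GS)/R = (8.97 − 1.4) / 17.2 = 0.44 mA.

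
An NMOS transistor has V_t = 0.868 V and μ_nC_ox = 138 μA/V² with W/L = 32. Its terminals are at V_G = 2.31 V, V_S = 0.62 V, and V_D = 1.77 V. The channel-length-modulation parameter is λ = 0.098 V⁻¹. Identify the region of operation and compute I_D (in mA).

V_GS = V_G − V_S = 2.31 − 0.62 = 1.69 V; V_DS = V_D − V_S = 1.77 − 0.62 = 1.15 V.
k_n = μ_nC_ox · (W/L) = 4.416 mA/V².
V_ov = V_GS − V_t = 1.69 − 0.868 = 0.822 V.
Since V_DS = 1.15 V ≥ V_ov = 0.822 V, the device is in saturation.
I_D = ½ k_n V_ov² (1 + λ V_DS) = 0.5 × 4.416 × 0.822² × (1 + 0.098 × 1.15) = 1.66 mA.

Saturation; I_D = 1.66 mA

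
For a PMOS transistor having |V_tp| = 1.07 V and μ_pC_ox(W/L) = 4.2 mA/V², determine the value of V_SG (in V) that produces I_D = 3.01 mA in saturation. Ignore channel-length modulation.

V_SG = 2.27 V

In saturation I_D = ½ k_p (V_SG − |V_tp|)², so V_SG − |V_tp| = √(2 I_D / k_p) = √(2 × 3.01 / 4.2) = 1.2 V.
V_SG = 1.07 + 1.2 = 2.27 V.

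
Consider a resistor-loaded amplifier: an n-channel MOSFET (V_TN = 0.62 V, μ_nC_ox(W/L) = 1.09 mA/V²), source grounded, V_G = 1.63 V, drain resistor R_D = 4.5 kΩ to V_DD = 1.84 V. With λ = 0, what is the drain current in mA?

I_D = 0.328 mA

V_GS = V_G = 1.63 V, so V_ov = 1.63 − 0.62 = 1.01 V.
Assume saturation: I_D = ½ k_n V_ov² = 0.5 × 1.09 × 1.01² = 0.556 mA, giving V_DS = V_DD − I_D R_D = 1.84 − 0.556 × 4.5 = -0.662 V.
But -0.662 V < V_ov = 1.01 V, so the device is actually in triode.
In triode I_D = k_n[V_ov V_DS − ½ V_DS²] and I_D = (V_DD − V_DS)/R_D. Equating: 2.45 V_DS² − 5.954 V_DS + 1.84 = 0, giving V_DS = 0.363 V (the root below V_ov).
I_D = (1.84 − 0.363) / 4.5 = 0.328 mA.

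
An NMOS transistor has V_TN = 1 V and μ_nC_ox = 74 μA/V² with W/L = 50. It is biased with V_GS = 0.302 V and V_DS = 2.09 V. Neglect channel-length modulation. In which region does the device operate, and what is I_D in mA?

Cutoff; I_D = 0 mA

V_GS = 0.302 V < V_TN = 1 V, so the transistor is in cutoff.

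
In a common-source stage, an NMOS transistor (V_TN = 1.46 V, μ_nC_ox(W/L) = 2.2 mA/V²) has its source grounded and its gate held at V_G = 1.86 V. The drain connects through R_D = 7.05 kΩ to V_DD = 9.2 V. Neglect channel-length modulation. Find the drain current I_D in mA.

V_GS = V_G = 1.86 V, so V_ov = 1.86 − 1.46 = 0.4 V.
Assume saturation: I_D = ½ k_n V_ov² = 0.5 × 2.2 × 0.4² = 0.176 mA, giving V_DS = V_DD − I_D R_D = 9.2 − 0.176 × 7.05 = 7.96 V.
V_DS = 7.96 V ≥ V_ov = 0.4 V, confirming saturation.

I_D = 0.176 mA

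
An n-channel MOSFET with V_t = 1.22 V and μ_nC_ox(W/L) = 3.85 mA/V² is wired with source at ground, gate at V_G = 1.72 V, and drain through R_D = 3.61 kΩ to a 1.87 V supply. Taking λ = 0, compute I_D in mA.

V_GS = V_G = 1.72 V, so V_ov = 1.72 − 1.22 = 0.5 V.
Assume saturation: I_D = ½ k_n V_ov² = 0.5 × 3.85 × 0.5² = 0.481 mA, giving V_DS = V_DD − I_D R_D = 1.87 − 0.481 × 3.61 = 0.133 V.
But 0.133 V < V_ov = 0.5 V, so the device is actually in triode.
In triode I_D = k_n[V_ov V_DS − ½ V_DS²] and I_D = (V_DD − V_DS)/R_D. Equating: 6.95 V_DS² − 7.949 V_DS + 1.87 = 0, giving V_DS = 0.331 V (the root below V_ov).
I_D = (1.87 − 0.331) / 3.61 = 0.426 mA.

I_D = 0.426 mA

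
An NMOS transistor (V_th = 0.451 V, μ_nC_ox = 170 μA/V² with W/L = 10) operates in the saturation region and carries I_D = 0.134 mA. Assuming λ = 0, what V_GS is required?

k_n = μ_nC_ox · (W/L) = 1.7 mA/V².
In saturation I_D = ½ k_n (V_GS − V_th)², so V_GS − V_th = √(2 I_D / k_n) = √(2 × 0.134 / 1.7) = 0.397 V.
V_GS = 0.451 + 0.397 = 0.848 V.

V_GS = 0.848 V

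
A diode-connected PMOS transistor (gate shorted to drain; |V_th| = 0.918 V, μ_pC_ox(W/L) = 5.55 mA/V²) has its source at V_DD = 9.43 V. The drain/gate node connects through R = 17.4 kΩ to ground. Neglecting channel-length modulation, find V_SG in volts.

With gate tied to drain, V_SG = V_SD ≥ V_SG − |V_th|, so the device is in saturation.
KCL at the drain: ½ k_p (V_SG − |V_th|)² = (V_DD − V_SG)/R.
Let x = V_SG − 0.918. Then 48.3 x² + x − 8.512 = 0, giving x = 0.41 V (positive root), so V_SG = 1.33 V.
I_D = (V_DD − V_SG)/R = (9.43 − 1.33) / 17.4 = 0.466 mA.

V_SG = 1.33 V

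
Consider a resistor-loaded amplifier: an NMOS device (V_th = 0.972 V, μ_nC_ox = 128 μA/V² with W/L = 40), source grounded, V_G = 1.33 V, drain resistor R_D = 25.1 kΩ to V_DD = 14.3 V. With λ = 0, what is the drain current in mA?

I_D = 0.328 mA

V_GS = V_G = 1.33 V, so V_ov = 1.33 − 0.972 = 0.358 V.
k_n = μ_nC_ox · (W/L) = 5.12 mA/V².
Assume saturation: I_D = ½ k_n V_ov² = 0.5 × 5.12 × 0.358² = 0.328 mA, giving V_DS = V_DD − I_D R_D = 14.3 − 0.328 × 25.1 = 6.06 V.
V_DS = 6.06 V ≥ V_ov = 0.358 V, confirming saturation.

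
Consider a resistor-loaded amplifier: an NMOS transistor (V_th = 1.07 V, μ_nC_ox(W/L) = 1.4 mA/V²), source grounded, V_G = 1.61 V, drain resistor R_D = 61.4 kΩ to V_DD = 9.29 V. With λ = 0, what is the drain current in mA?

I_D = 0.147 mA

V_GS = V_G = 1.61 V, so V_ov = 1.61 − 1.07 = 0.54 V.
Assume saturation: I_D = ½ k_n V_ov² = 0.5 × 1.4 × 0.54² = 0.204 mA, giving V_DS = V_DD − I_D R_D = 9.29 − 0.204 × 61.4 = -3.24 V.
But -3.24 V < V_ov = 0.54 V, so the device is actually in triode.
In triode I_D = k_n[V_ov V_DS − ½ V_DS²] and I_D = (V_DD − V_DS)/R_D. Equating: 43 V_DS² − 47.42 V_DS + 9.29 = 0, giving V_DS = 0.255 V (the root below V_ov).
I_D = (9.29 − 0.255) / 61.4 = 0.147 mA.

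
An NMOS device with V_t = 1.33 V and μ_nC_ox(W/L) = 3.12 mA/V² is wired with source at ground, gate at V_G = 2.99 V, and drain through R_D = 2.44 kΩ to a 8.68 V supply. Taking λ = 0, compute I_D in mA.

V_GS = V_G = 2.99 V, so V_ov = 2.99 − 1.33 = 1.66 V.
Assume saturation: I_D = ½ k_n V_ov² = 0.5 × 3.12 × 1.66² = 4.3 mA, giving V_DS = V_DD − I_D R_D = 8.68 − 4.3 × 2.44 = -1.81 V.
But -1.81 V < V_ov = 1.66 V, so the device is actually in triode.
In triode I_D = k_n[V_ov V_DS − ½ V_DS²] and I_D = (V_DD − V_DS)/R_D. Equating: 3.81 V_DS² − 13.64 V_DS + 8.68 = 0, giving V_DS = 0.828 V (the root below V_ov).
I_D = (8.68 − 0.828) / 2.44 = 3.22 mA.

I_D = 3.22 mA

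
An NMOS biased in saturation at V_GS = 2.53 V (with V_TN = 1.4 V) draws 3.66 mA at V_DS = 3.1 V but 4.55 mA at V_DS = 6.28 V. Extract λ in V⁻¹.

With V_GS fixed, I_D ∝ (1 + λ V_DS) in saturation, so I_D2/I_D1 = (1 + λ V_DS2)/(1 + λ V_DS1).
4.55/3.66 = 1.243 = (1 + 6.28 λ)/(1 + 3.1 λ).
Solving: λ (I_D1 V_DS2 − I_D2 V_DS1) = I_D2 − I_D1, so λ = (4.55 − 3.66) / (3.66 × 6.28 − 4.55 × 3.1) = 0.89 / 8.88 = 0.1 V⁻¹.

λ = 0.100 V⁻¹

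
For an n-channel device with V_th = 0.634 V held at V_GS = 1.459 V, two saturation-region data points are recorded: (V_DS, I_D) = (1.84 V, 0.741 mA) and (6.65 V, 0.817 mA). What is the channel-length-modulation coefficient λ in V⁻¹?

λ = 0.0222 V⁻¹

With V_GS fixed, I_D ∝ (1 + λ V_DS) in saturation, so I_D2/I_D1 = (1 + λ V_DS2)/(1 + λ V_DS1).
0.817/0.741 = 1.103 = (1 + 6.65 λ)/(1 + 1.84 λ).
Solving: λ (I_D1 V_DS2 − I_D2 V_DS1) = I_D2 − I_D1, so λ = (0.817 − 0.741) / (0.741 × 6.65 − 0.817 × 1.84) = 0.076 / 3.42 = 0.0222 V⁻¹.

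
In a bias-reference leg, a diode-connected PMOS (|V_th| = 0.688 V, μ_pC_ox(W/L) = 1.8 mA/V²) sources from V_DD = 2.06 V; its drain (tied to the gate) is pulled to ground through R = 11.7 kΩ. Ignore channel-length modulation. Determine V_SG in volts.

V_SG = 1.00 V

With gate tied to drain, V_SG = V_SD ≥ V_SG − |V_th|, so the device is in saturation.
KCL at the drain: ½ k_p (V_SG − |V_th|)² = (V_DD − V_SG)/R.
Let x = V_SG − 0.688. Then 10.5 x² + x − 1.372 = 0, giving x = 0.317 V (positive root), so V_SG = 1 V.
I_D = (V_DD − V_SG)/R = (2.06 − 1) / 11.7 = 0.0902 mA.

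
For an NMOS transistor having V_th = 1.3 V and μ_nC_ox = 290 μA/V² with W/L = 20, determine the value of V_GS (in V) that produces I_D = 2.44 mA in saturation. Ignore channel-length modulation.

V_GS = 2.22 V

k_n = μ_nC_ox · (W/L) = 5.8 mA/V².
In saturation I_D = ½ k_n (V_GS − V_th)², so V_GS − V_th = √(2 I_D / k_n) = √(2 × 2.44 / 5.8) = 0.917 V.
V_GS = 1.3 + 0.917 = 2.22 V.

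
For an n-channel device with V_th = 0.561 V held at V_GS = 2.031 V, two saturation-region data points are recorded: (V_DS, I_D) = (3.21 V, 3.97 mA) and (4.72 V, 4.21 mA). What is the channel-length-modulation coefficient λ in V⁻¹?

λ = 0.0459 V⁻¹

With V_GS fixed, I_D ∝ (1 + λ V_DS) in saturation, so I_D2/I_D1 = (1 + λ V_DS2)/(1 + λ V_DS1).
4.21/3.97 = 1.06 = (1 + 4.72 λ)/(1 + 3.21 λ).
Solving: λ (I_D1 V_DS2 − I_D2 V_DS1) = I_D2 − I_D1, so λ = (4.21 − 3.97) / (3.97 × 4.72 − 4.21 × 3.21) = 0.24 / 5.22 = 0.0459 V⁻¹.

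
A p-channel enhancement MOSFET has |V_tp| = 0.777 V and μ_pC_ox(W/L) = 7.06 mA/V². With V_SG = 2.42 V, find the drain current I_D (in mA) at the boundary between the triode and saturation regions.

I_D = 9.53 mA

At the boundary V_SD = V_ov = V_SG − |V_tp| = 2.42 − 0.777 = 1.64 V.
I_D = ½ k_p V_ov² = 0.5 × 7.06 × 1.64² = 9.53 mA.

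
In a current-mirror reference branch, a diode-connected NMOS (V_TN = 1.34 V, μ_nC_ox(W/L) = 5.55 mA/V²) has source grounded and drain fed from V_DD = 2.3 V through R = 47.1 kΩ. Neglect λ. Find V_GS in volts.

V_GS = 1.42 V

With gate tied to drain, V_GS = V_DS ≥ V_GS − V_TN, so the device is in saturation.
KCL at the drain: ½ k_n (V_GS − V_TN)² = (V_DD − V_GS)/R.
Let x = V_GS − 1.34. Then 131 x² + x − 0.96 = 0, giving x = 0.082 V (positive root), so V_GS = 1.42 V.
I_D = (V_DD − V_GS)/R = (2.3 − 1.42) / 47.1 = 0.0186 mA.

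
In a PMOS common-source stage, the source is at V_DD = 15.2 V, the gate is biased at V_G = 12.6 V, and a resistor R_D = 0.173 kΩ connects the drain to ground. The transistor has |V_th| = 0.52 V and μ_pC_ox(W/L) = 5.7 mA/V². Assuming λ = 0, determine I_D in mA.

I_D = 12.3 mA

V_SG = V_DD − V_G = 15.2 − 12.6 = 2.6 V, so V_ov = 2.6 − 0.52 = 2.08 V.
Assume saturation: I_D = ½ k_p V_ov² = 0.5 × 5.7 × 2.08² = 12.3 mA, giving V_SD = V_DD − I_D R_D = 15.2 − 12.3 × 0.173 = 13.1 V.
V_SD = 13.1 V ≥ V_ov = 2.08 V, confirming saturation.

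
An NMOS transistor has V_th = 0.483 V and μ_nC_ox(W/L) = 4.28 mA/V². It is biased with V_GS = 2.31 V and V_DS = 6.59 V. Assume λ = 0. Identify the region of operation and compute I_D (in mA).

V_ov = V_GS − V_th = 2.31 − 0.483 = 1.83 V.
Since V_DS = 6.59 V ≥ V_ov = 1.83 V, the device is in saturation.
I_D = ½ k_n V_ov² = 0.5 × 4.28 × 1.83² = 7.14 mA.

Saturation; I_D = 7.14 mA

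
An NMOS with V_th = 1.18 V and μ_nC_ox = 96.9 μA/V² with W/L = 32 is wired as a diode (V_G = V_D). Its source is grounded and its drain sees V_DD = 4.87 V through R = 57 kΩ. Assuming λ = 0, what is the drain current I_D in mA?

With gate tied to drain, V_GS = V_DS ≥ V_GS − V_th, so the device is in saturation.
k_n = μ_nC_ox · (W/L) = 3.101 mA/V².
KCL at the drain: ½ k_n (V_GS − V_th)² = (V_DD − V_GS)/R.
Let x = V_GS − 1.18. Then 88.4 x² + x − 3.69 = 0, giving x = 0.199 V (positive root), so V_GS = 1.38 V.
I_D = (V_DD − V_GS)/R = (4.87 − 1.38) / 57 = 0.0612 mA.

I_D = 0.0612 mA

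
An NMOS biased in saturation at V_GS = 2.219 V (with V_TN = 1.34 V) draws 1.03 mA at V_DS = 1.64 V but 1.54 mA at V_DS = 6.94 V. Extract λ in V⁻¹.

With V_GS fixed, I_D ∝ (1 + λ V_DS) in saturation, so I_D2/I_D1 = (1 + λ V_DS2)/(1 + λ V_DS1).
1.54/1.03 = 1.495 = (1 + 6.94 λ)/(1 + 1.64 λ).
Solving: λ (I_D1 V_DS2 − I_D2 V_DS1) = I_D2 − I_D1, so λ = (1.54 − 1.03) / (1.03 × 6.94 − 1.54 × 1.64) = 0.51 / 4.62 = 0.11 V⁻¹.

λ = 0.110 V⁻¹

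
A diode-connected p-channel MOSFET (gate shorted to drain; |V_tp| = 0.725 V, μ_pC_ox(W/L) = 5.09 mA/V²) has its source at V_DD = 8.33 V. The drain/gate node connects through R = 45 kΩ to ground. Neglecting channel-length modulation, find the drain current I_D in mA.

I_D = 0.163 mA

With gate tied to drain, V_SG = V_SD ≥ V_SG − |V_tp|, so the device is in saturation.
KCL at the drain: ½ k_p (V_SG − |V_tp|)² = (V_DD − V_SG)/R.
Let x = V_SG − 0.725. Then 115 x² + x − 7.605 = 0, giving x = 0.253 V (positive root), so V_SG = 0.978 V.
I_D = (V_DD − V_SG)/R = (8.33 − 0.978) / 45 = 0.163 mA.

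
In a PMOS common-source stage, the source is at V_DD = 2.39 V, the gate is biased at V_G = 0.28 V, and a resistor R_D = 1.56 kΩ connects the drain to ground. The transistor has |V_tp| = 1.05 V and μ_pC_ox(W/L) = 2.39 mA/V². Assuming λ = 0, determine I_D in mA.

I_D = 1.13 mA

V_SG = V_DD − V_G = 2.39 − 0.28 = 2.11 V, so V_ov = 2.11 − 1.05 = 1.06 V.
Assume saturation: I_D = ½ k_p V_ov² = 0.5 × 2.39 × 1.06² = 1.34 mA, giving V_SD = V_DD − I_D R_D = 2.39 − 1.34 × 1.56 = 0.295 V.
But 0.295 V < V_ov = 1.06 V, so the device is actually in triode.
In triode I_D = k_p[V_ov V_SD − ½ V_SD²] and I_D = (V_DD − V_SD)/R_D. Equating: 1.86 V_SD² − 4.952 V_SD + 2.39 = 0, giving V_SD = 0.634 V (the root below V_ov).
I_D = (2.39 − 0.634) / 1.56 = 1.13 mA.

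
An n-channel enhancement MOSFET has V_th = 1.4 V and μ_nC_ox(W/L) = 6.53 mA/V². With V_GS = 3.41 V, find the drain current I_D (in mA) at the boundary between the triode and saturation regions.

I_D = 13.2 mA

At the boundary V_DS = V_ov = V_GS − V_th = 3.41 − 1.4 = 2.01 V.
I_D = ½ k_n V_ov² = 0.5 × 6.53 × 2.01² = 13.2 mA.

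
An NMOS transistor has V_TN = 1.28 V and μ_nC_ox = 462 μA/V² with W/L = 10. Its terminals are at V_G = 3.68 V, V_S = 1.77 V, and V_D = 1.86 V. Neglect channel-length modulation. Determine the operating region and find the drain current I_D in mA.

V_GS = V_G − V_S = 3.68 − 1.77 = 1.91 V; V_DS = V_D − V_S = 1.86 − 1.77 = 0.09 V.
k_n = μ_nC_ox · (W/L) = 4.62 mA/V².
V_ov = V_GS − V_TN = 1.91 − 1.28 = 0.63 V.
Since V_DS = 0.09 V < V_ov = 0.63 V, the device is in the triode region.
I_D = k_n [V_ov · V_DS − ½ V_DS²] = 4.62 × [0.63 × 0.09 − 0.5 × 0.09²] = 0.243 mA.

Triode; I_D = 0.243 mA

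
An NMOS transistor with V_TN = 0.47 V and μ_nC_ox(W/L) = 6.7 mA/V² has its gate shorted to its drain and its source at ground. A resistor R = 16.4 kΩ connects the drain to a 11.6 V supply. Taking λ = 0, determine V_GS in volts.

With gate tied to drain, V_GS = V_DS ≥ V_GS − V_TN, so the device is in saturation.
KCL at the drain: ½ k_n (V_GS − V_TN)² = (V_DD − V_GS)/R.
Let x = V_GS − 0.47. Then 54.9 x² + x − 11.13 = 0, giving x = 0.441 V (positive root), so V_GS = 0.911 V.
I_D = (V_DD − V_GS)/R = (11.6 − 0.911) / 16.4 = 0.652 mA.

V_GS = 0.911 V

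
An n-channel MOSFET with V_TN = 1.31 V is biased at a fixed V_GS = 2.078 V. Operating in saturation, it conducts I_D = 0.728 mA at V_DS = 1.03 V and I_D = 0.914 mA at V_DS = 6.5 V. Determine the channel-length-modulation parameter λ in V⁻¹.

With V_GS fixed, I_D ∝ (1 + λ V_DS) in saturation, so I_D2/I_D1 = (1 + λ V_DS2)/(1 + λ V_DS1).
0.914/0.728 = 1.255 = (1 + 6.5 λ)/(1 + 1.03 λ).
Solving: λ (I_D1 V_DS2 − I_D2 V_DS1) = I_D2 − I_D1, so λ = (0.914 − 0.728) / (0.728 × 6.5 − 0.914 × 1.03) = 0.186 / 3.79 = 0.0491 V⁻¹.

λ = 0.0491 V⁻¹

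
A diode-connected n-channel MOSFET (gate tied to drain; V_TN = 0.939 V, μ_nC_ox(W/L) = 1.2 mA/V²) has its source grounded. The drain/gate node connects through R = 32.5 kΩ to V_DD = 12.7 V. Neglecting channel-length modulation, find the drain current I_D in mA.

I_D = 0.339 mA

With gate tied to drain, V_GS = V_DS ≥ V_GS − V_TN, so the device is in saturation.
KCL at the drain: ½ k_n (V_GS − V_TN)² = (V_DD − V_GS)/R.
Let x = V_GS − 0.939. Then 19.5 x² + x − 11.76 = 0, giving x = 0.751 V (positive root), so V_GS = 1.69 V.
I_D = (V_DD − V_GS)/R = (12.7 − 1.69) / 32.5 = 0.339 mA.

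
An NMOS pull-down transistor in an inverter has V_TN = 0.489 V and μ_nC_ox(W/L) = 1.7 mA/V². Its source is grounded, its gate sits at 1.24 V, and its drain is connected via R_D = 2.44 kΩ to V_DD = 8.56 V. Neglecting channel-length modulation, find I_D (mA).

V_GS = V_G = 1.24 V, so V_ov = 1.24 − 0.489 = 0.751 V.
Assume saturation: I_D = ½ k_n V_ov² = 0.5 × 1.7 × 0.751² = 0.479 mA, giving V_DS = V_DD − I_D R_D = 8.56 − 0.479 × 2.44 = 7.39 V.
V_DS = 7.39 V ≥ V_ov = 0.751 V, confirming saturation.

I_D = 0.479 mA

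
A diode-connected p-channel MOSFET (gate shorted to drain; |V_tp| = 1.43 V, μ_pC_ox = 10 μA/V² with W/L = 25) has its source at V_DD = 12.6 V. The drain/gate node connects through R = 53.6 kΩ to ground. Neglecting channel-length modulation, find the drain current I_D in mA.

With gate tied to drain, V_SG = V_SD ≥ V_SG − |V_tp|, so the device is in saturation.
k_p = μ_pC_ox · (W/L) = 0.25 mA/V².
KCL at the drain: ½ k_p (V_SG − |V_tp|)² = (V_DD − V_SG)/R.
Let x = V_SG − 1.43. Then 6.7 x² + x − 11.17 = 0, giving x = 1.22 V (positive root), so V_SG = 2.65 V.
I_D = (V_DD − V_SG)/R = (12.6 − 2.65) / 53.6 = 0.186 mA.

I_D = 0.186 mA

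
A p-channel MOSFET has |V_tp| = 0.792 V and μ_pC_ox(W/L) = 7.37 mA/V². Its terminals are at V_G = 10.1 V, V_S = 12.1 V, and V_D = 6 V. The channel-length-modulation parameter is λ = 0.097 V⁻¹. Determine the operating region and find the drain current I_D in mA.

Saturation; I_D = 8.56 mA

V_SG = V_S − V_G = 12.1 − 10.1 = 2 V; V_SD = V_S − V_D = 12.1 − 6 = 6.1 V.
V_ov = V_SG − |V_tp| = 2 − 0.792 = 1.21 V.
Since V_SD = 6.1 V ≥ V_ov = 1.21 V, the device is in saturation.
I_D = ½ k_p V_ov² (1 + λ V_SD) = 0.5 × 7.37 × 1.21² × (1 + 0.097 × 6.1) = 8.56 mA.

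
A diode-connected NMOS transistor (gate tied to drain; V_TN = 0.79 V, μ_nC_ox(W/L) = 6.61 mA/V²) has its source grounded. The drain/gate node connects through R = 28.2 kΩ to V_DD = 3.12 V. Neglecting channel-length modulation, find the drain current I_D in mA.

With gate tied to drain, V_GS = V_DS ≥ V_GS − V_TN, so the device is in saturation.
KCL at the drain: ½ k_n (V_GS − V_TN)² = (V_DD − V_GS)/R.
Let x = V_GS − 0.79. Then 93.2 x² + x − 2.33 = 0, giving x = 0.153 V (positive root), so V_GS = 0.943 V.
I_D = (V_DD − V_GS)/R = (3.12 − 0.943) / 28.2 = 0.0772 mA.

I_D = 0.0772 mA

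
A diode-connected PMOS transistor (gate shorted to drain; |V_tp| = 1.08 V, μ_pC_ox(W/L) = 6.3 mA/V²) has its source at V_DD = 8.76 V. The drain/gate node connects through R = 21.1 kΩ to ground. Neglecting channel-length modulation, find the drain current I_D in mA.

With gate tied to drain, V_SG = V_SD ≥ V_SG − |V_tp|, so the device is in saturation.
KCL at the drain: ½ k_p (V_SG − |V_tp|)² = (V_DD − V_SG)/R.
Let x = V_SG − 1.08. Then 66.5 x² + x − 7.68 = 0, giving x = 0.332 V (positive root), so V_SG = 1.41 V.
I_D = (V_DD − V_SG)/R = (8.76 − 1.41) / 21.1 = 0.348 mA.

I_D = 0.348 mA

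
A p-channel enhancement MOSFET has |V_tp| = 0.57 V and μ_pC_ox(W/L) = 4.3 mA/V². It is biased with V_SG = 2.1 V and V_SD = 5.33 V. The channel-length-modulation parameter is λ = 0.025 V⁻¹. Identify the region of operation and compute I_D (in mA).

V_ov = V_SG − |V_tp| = 2.1 − 0.57 = 1.53 V.
Since V_SD = 5.33 V ≥ V_ov = 1.53 V, the device is in saturation.
I_D = ½ k_p V_ov² (1 + λ V_SD) = 0.5 × 4.3 × 1.53² × (1 + 0.025 × 5.33) = 5.7 mA.

Saturation; I_D = 5.70 mA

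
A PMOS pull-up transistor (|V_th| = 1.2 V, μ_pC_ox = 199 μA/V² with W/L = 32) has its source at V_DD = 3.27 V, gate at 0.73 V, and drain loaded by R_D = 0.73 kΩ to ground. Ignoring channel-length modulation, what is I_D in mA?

I_D = 3.73 mA

V_SG = V_DD − V_G = 3.27 − 0.73 = 2.54 V, so V_ov = 2.54 − 1.2 = 1.34 V.
k_p = μ_pC_ox · (W/L) = 6.368 mA/V².
Assume saturation: I_D = ½ k_p V_ov² = 0.5 × 6.368 × 1.34² = 5.72 mA, giving V_SD = V_DD − I_D R_D = 3.27 − 5.72 × 0.73 = -0.904 V.
But -0.904 V < V_ov = 1.34 V, so the device is actually in triode.
In triode I_D = k_p[V_ov V_SD − ½ V_SD²] and I_D = (V_DD − V_SD)/R_D. Equating: 2.32 V_SD² − 7.229 V_SD + 3.27 = 0, giving V_SD = 0.549 V (the root below V_ov).
I_D = (3.27 − 0.549) / 0.73 = 3.73 mA.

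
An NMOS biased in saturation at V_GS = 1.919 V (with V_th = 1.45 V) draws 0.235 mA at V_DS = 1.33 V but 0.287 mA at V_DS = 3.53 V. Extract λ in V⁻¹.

With V_GS fixed, I_D ∝ (1 + λ V_DS) in saturation, so I_D2/I_D1 = (1 + λ V_DS2)/(1 + λ V_DS1).
0.287/0.235 = 1.221 = (1 + 3.53 λ)/(1 + 1.33 λ).
Solving: λ (I_D1 V_DS2 − I_D2 V_DS1) = I_D2 − I_D1, so λ = (0.287 − 0.235) / (0.235 × 3.53 − 0.287 × 1.33) = 0.052 / 0.448 = 0.116 V⁻¹.

λ = 0.116 V⁻¹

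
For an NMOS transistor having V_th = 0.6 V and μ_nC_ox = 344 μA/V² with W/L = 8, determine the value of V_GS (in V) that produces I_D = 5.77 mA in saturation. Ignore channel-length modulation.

V_GS = 2.65 V

k_n = μ_nC_ox · (W/L) = 2.752 mA/V².
In saturation I_D = ½ k_n (V_GS − V_th)², so V_GS − V_th = √(2 I_D / k_n) = √(2 × 5.77 / 2.752) = 2.05 V.
V_GS = 0.6 + 2.05 = 2.65 V.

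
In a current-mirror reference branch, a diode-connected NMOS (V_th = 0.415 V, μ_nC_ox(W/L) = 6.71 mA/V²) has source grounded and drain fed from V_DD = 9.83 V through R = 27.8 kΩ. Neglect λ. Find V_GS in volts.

V_GS = 0.727 V

With gate tied to drain, V_GS = V_DS ≥ V_GS − V_th, so the device is in saturation.
KCL at the drain: ½ k_n (V_GS − V_th)² = (V_DD − V_GS)/R.
Let x = V_GS − 0.415. Then 93.3 x² + x − 9.415 = 0, giving x = 0.312 V (positive root), so V_GS = 0.727 V.
I_D = (V_DD − V_GS)/R = (9.83 − 0.727) / 27.8 = 0.327 mA.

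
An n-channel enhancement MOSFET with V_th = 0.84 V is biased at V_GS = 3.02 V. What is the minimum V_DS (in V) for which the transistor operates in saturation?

The boundary between triode and saturation is V_DS = V_GS − V_th = V_ov.
V_ov = 3.02 − 0.84 = 2.18 V.

V_DS,sat = 2.18 V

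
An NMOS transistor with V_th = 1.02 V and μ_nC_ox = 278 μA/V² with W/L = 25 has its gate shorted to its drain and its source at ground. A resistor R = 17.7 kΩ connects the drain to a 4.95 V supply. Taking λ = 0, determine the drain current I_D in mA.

With gate tied to drain, V_GS = V_DS ≥ V_GS − V_th, so the device is in saturation.
k_n = μ_nC_ox · (W/L) = 6.95 mA/V².
KCL at the drain: ½ k_n (V_GS − V_th)² = (V_DD − V_GS)/R.
Let x = V_GS − 1.02. Then 61.5 x² + x − 3.93 = 0, giving x = 0.245 V (positive root), so V_GS = 1.26 V.
I_D = (V_DD − V_GS)/R = (4.95 − 1.26) / 17.7 = 0.208 mA.

I_D = 0.208 mA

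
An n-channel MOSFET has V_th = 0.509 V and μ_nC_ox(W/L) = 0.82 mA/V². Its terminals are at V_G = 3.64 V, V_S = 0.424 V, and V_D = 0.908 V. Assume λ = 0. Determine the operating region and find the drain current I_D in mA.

V_GS = V_G − V_S = 3.64 − 0.424 = 3.22 V; V_DS = V_D − V_S = 0.908 − 0.424 = 0.484 V.
V_ov = V_GS − V_th = 3.22 − 0.509 = 2.71 V.
Since V_DS = 0.484 V < V_ov = 2.71 V, the device is in the triode region.
I_D = k_n [V_ov · V_DS − ½ V_DS²] = 0.82 × [2.71 × 0.484 − 0.5 × 0.484²] = 0.978 mA.

Triode; I_D = 0.978 mA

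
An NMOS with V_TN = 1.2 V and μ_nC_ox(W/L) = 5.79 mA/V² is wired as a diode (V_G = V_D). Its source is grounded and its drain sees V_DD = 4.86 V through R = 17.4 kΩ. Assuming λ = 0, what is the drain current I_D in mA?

With gate tied to drain, V_GS = V_DS ≥ V_GS − V_TN, so the device is in saturation.
KCL at the drain: ½ k_n (V_GS − V_TN)² = (V_DD − V_GS)/R.
Let x = V_GS − 1.2. Then 50.4 x² + x − 3.66 = 0, giving x = 0.26 V (positive root), so V_GS = 1.46 V.
I_D = (V_DD − V_GS)/R = (4.86 − 1.46) / 17.4 = 0.195 mA.

I_D = 0.195 mA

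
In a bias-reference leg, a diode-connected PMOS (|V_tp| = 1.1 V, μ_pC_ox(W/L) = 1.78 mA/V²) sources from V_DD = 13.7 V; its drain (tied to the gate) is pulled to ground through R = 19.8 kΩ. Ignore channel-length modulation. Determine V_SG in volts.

With gate tied to drain, V_SG = V_SD ≥ V_SG − |V_tp|, so the device is in saturation.
KCL at the drain: ½ k_p (V_SG − |V_tp|)² = (V_DD − V_SG)/R.
Let x = V_SG − 1.1. Then 17.6 x² + x − 12.6 = 0, giving x = 0.818 V (positive root), so V_SG = 1.92 V.
I_D = (V_DD − V_SG)/R = (13.7 − 1.92) / 19.8 = 0.595 mA.

V_SG = 1.92 V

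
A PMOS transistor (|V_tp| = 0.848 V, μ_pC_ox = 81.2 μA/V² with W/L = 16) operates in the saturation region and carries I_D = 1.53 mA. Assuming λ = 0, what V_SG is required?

k_p = μ_pC_ox · (W/L) = 1.299 mA/V².
In saturation I_D = ½ k_p (V_SG − |V_tp|)², so V_SG − |V_tp| = √(2 I_D / k_p) = √(2 × 1.53 / 1.299) = 1.53 V.
V_SG = 0.848 + 1.53 = 2.38 V.

V_SG = 2.38 V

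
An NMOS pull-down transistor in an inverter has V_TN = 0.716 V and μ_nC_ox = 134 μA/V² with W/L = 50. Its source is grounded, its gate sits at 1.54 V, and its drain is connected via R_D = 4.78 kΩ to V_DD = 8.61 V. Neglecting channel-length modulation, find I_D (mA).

I_D = 1.71 mA

V_GS = V_G = 1.54 V, so V_ov = 1.54 − 0.716 = 0.824 V.
k_n = μ_nC_ox · (W/L) = 6.7 mA/V².
Assume saturation: I_D = ½ k_n V_ov² = 0.5 × 6.7 × 0.824² = 2.27 mA, giving V_DS = V_DD − I_D R_D = 8.61 − 2.27 × 4.78 = -2.26 V.
But -2.26 V < V_ov = 0.824 V, so the device is actually in triode.
In triode I_D = k_n[V_ov V_DS − ½ V_DS²] and I_D = (V_DD − V_DS)/R_D. Equating: 16 V_DS² − 27.39 V_DS + 8.61 = 0, giving V_DS = 0.415 V (the root below V_ov).
I_D = (8.61 − 0.415) / 4.78 = 1.71 mA.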